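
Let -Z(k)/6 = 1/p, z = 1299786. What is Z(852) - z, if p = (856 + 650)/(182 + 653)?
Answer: -326247121/251 ≈ -1.2998e+6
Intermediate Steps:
p = 1506/835 ≈ 1.8036
Z(k) = -835/251 (Z(k) = -6/1506/835 = -6*835/1506 = -835/251)
Z(852) - z = -835/251 - 1*1299786 = -835/251 - 1299786 = -326247121/251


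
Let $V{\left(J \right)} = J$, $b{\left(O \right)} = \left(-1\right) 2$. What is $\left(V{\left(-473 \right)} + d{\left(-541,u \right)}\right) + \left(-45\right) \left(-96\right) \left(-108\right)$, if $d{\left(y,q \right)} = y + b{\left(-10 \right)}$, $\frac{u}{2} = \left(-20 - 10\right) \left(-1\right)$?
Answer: $-467576$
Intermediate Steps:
$b{\left(O \right)} = -2$
$u = 60$ ($u = 2 \left(-20 - 10\right) \left(-1\right) = 2 \left(\left(-30\right) \left(-1\right)\right) = 2 \cdot 30 = 60$)
$d{\left(y,q \right)} = -2 + y$ ($d{\left(y,q \right)} = y - 2 = -2 + y$)
$\left(V{\left(-473 \right)} + d{\left(-541,u \right)}\right) + \left(-45\right) \left(-96\right) \left(-108\right) = \left(-473 - 543\right) + \left(-45\right) \left(-96\right) \left(-108\right) = \left(-473 - 543\right) + 4320 \left(-108\right) = -1016 - 466560 = -467576$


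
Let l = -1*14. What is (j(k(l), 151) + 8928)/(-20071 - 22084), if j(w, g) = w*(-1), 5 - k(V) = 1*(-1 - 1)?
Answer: -8921/42155 ≈ -0.21162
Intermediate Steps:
l = -14
k(V) = 7 (k(V) = 5 - (-1 - 1) = 5 - (-2) = 5 - 1*(-2) = 5 + 2 = 7)
j(w, g) = -w
(j(k(l), 151) + 8928)/(-20071 - 22084) = (-1*7 + 8928)/(-20071 - 22084) = (-7 + 8928)/(-42155) = 8921*(-1/42155) = -8921/42155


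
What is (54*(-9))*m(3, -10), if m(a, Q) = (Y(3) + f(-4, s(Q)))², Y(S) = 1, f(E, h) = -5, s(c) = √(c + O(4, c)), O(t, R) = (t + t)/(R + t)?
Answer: -7776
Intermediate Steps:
O(t, R) = 2*t/(R + t) (O(t, R) = (2*t)/(R + t) = 2*t/(R + t))
s(c) = √(c + 8/(4 + c)) (s(c) = √(c + 2*4/(c + 4)) = √(c + 2*4/(4 + c)) = √(c + 8/(4 + c)))
m(a, Q) = 16 (m(a, Q) = (1 - 5)² = (-4)² = 16)
(54*(-9))*m(3, -10) = (54*(-9))*16 = -486*16 = -7776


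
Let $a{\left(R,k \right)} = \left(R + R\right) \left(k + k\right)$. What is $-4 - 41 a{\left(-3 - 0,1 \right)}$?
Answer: $488$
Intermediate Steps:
$a{\left(R,k \right)} = 4 R k$ ($a{\left(R,k \right)} = 2 R 2 k = 4 R k$)
$-4 - 41 a{\left(-3 - 0,1 \right)} = -4 - 41 \cdot 4 \left(-3 - 0\right) 1 = -4 - 41 \cdot 4 \left(-3 + 0\right) 1 = -4 - 41 \cdot 4 \left(-3\right) 1 = -4 - -492 = -4 + 492 = 488$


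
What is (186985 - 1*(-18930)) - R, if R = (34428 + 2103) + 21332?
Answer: 148052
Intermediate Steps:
R = 57863 (R = 36531 + 21332 = 57863)
(186985 - 1*(-18930)) - R = (186985 - 1*(-18930)) - 1*57863 = (186985 + 18930) - 57863 = 205915 - 57863 = 148052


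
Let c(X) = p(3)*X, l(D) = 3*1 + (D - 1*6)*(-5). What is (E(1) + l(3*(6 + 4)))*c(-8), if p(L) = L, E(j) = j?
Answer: 2784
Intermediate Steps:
l(D) = 33 - 5*D (l(D) = 3 + (D - 6)*(-5) = 3 + (-6 + D)*(-5) = 3 + (30 - 5*D) = 33 - 5*D)
c(X) = 3*X
(E(1) + l(3*(6 + 4)))*c(-8) = (1 + (33 - 15*(6 + 4)))*(3*(-8)) = (1 + (33 - 15*10))*(-24) = (1 + (33 - 5*30))*(-24) = (1 + (33 - 150))*(-24) = (1 - 117)*(-24) = -116*(-24) = 2784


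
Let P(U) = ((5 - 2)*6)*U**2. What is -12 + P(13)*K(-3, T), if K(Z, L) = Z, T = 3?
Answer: -9138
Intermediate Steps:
P(U) = 18*U**2 (P(U) = (3*6)*U**2 = 18*U**2)
-12 + P(13)*K(-3, T) = -12 + (18*13**2)*(-3) = -12 + (18*169)*(-3) = -12 + 3042*(-3) = -12 - 9126 = -9138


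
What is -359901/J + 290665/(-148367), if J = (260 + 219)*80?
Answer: -64535714467/5685423440 ≈ -11.351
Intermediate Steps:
J = 38320 (J = 479*80 = 38320)
-359901/J + 290665/(-148367) = -359901/38320 + 290665/(-148367) = -359901*1/38320 + 290665*(-1/148367) = -359901/38320 - 290665/148367 = -64535714467/5685423440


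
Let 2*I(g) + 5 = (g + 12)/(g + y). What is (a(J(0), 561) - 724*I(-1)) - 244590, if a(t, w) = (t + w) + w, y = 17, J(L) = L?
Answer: -1935255/8 ≈ -2.4191e+5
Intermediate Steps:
a(t, w) = t + 2*w
I(g) = -5/2 + (12 + g)/(2*(17 + g)) (I(g) = -5/2 + ((g + 12)/(g + 17))/2 = -5/2 + ((12 + g)/(17 + g))/2 = -5/2 + (12 + g)/(2*(17 + g)))
(a(J(0), 561) - 724*I(-1)) - 244590 = ((0 + 2*561) - 362*(-73 - 4*(-1))/(17 - 1)) - 244590 = ((0 + 1122) - 362*(-73 + 4)/16) - 244590 = (1122 - 362*(-69)/16) - 244590 = (1122 - 724*(-69/32)) - 244590 = (1122 + 12489/8) - 244590 = 21465/8 - 244590 = -1935255/8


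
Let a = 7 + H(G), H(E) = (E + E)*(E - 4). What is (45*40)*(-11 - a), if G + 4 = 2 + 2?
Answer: -32400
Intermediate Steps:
G = 0 (G = -4 + (2 + 2) = -4 + 4 = 0)
H(E) = 2*E*(-4 + E) (H(E) = (2*E)*(-4 + E) = 2*E*(-4 + E))
a = 7 (a = 7 + 2*0*(-4 + 0) = 7 + 2*0*(-4) = 7 + 0 = 7)
(45*40)*(-11 - a) = (45*40)*(-11 - 1*7) = 1800*(-11 - 7) = 1800*(-18) = -32400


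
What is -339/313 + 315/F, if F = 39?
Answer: 28458/4069 ≈ 6.9939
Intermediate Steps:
-339/313 + 315/F = -339/313 + 315/39 = -339*1/313 + 315*(1/39) = -339/313 + 105/13 = 28458/4069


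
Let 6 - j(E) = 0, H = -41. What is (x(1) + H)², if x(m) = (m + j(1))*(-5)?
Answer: 5776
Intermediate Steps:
j(E) = 6 (j(E) = 6 - 1*0 = 6 + 0 = 6)
x(m) = -30 - 5*m (x(m) = (m + 6)*(-5) = (6 + m)*(-5) = -30 - 5*m)
(x(1) + H)² = ((-30 - 5*1) - 41)² = ((-30 - 5) - 41)² = (-35 - 41)² = (-76)² = 5776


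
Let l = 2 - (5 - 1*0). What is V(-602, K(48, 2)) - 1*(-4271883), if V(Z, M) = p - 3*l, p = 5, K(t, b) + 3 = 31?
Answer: 4271897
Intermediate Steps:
l = -3 (l = 2 - (5 + 0) = 2 - 1*5 = 2 - 5 = -3)
K(t, b) = 28 (K(t, b) = -3 + 31 = 28)
V(Z, M) = 14 (V(Z, M) = 5 - 3*(-3) = 5 + 9 = 14)
V(-602, K(48, 2)) - 1*(-4271883) = 14 - 1*(-4271883) = 14 + 4271883 = 4271897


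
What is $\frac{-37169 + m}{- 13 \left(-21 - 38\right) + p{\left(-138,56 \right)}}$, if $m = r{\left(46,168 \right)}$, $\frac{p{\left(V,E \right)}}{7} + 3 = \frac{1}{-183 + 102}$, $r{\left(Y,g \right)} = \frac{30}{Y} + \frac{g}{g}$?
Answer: $- \frac{69242769}{1389637} \approx -49.828$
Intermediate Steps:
$r{\left(Y,g \right)} = 1 + \frac{30}{Y}$ ($r{\left(Y,g \right)} = \frac{30}{Y} + 1 = 1 + \frac{30}{Y}$)
$p{\left(V,E \right)} = - \frac{1708}{81}$ ($p{\left(V,E \right)} = -21 + \frac{7}{-183 + 102} = -21 + \frac{7}{-81} = -21 + 7 \left(- \frac{1}{81}\right) = -21 - \frac{7}{81} = - \frac{1708}{81}$)
$m = \frac{38}{23}$ ($m = \frac{30 + 46}{46} = \frac{1}{46} \cdot 76 = \frac{38}{23} \approx 1.6522$)
$\frac{-37169 + m}{- 13 \left(-21 - 38\right) + p{\left(-138,56 \right)}} = \frac{-37169 + \frac{38}{23}}{- 13 \left(-21 - 38\right) - \frac{1708}{81}} = - \frac{854849}{23 \left(\left(-13\right) \left(-59\right) - \frac{1708}{81}\right)} = - \frac{854849}{23 \left(767 - \frac{1708}{81}\right)} = - \frac{854849}{23 \cdot \frac{60419}{81}} = \left(- \frac{854849}{23}\right) \frac{81}{60419} = - \frac{69242769}{1389637}$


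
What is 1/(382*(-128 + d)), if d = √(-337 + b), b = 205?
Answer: -16/788639 - I*√33/3154556 ≈ -2.0288e-5 - 1.821e-6*I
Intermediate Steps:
d = 2*I*√33 (d = √(-337 + 205) = √(-132) = 2*I*√33 ≈ 11.489*I)
1/(382*(-128 + d)) = 1/(382*(-128 + 2*I*√33)) = 1/(-48896 + 764*I*√33)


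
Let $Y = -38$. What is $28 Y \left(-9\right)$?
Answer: $9576$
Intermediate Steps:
$28 Y \left(-9\right) = 28 \left(-38\right) \left(-9\right) = \left(-1064\right) \left(-9\right) = 9576$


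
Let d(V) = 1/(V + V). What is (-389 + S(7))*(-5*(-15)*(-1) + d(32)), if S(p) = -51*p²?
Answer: 1732439/8 ≈ 2.1656e+5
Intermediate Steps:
d(V) = 1/(2*V)
(-389 + S(7))*(-5*(-15)*(-1) + d(32)) = (-389 - 51*7²)*(-5*(-15)*(-1) + (½)/32) = (-389 - 51*49)*(75*(-1) + (½)*(1/32)) = (-389 - 2499)*(-75 + 1/64) = -2888*(-4799/64) = 1732439/8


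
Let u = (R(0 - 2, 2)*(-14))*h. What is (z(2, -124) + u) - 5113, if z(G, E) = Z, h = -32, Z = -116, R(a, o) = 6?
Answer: -2541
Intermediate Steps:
u = 2688 (u = (6*(-14))*(-32) = -84*(-32) = 2688)
z(G, E) = -116
(z(2, -124) + u) - 5113 = (-116 + 2688) - 5113 = 2572 - 5113 = -2541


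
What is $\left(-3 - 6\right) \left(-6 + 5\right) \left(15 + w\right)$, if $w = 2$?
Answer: $153$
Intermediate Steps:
$\left(-3 - 6\right) \left(-6 + 5\right) \left(15 + w\right) = \left(-3 - 6\right) \left(-6 + 5\right) \left(15 + 2\right) = \left(-9\right) \left(-1\right) 17 = 9 \cdot 17 = 153$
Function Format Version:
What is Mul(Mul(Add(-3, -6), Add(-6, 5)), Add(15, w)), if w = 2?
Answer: 153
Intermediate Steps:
Mul(Mul(Add(-3, -6), Add(-6, 5)), Add(15, w)) = Mul(Mul(Add(-3, -6), Add(-6, 5)), Add(15, 2)) = Mul(Mul(-9, -1), 17) = Mul(9, 17) = 153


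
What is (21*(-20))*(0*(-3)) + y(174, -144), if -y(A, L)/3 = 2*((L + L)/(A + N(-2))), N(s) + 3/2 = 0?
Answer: 1152/115 ≈ 10.017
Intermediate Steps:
N(s) = -3/2 (N(s) = -3/2 + 0 = -3/2)
y(A, L) = -12*L/(-3/2 + A) (y(A, L) = -6*(L + L)/(A - 3/2) = -6*(2*L)/(-3/2 + A) = -6*2*L/(-3/2 + A) = -12*L/(-3/2 + A))
(21*(-20))*(0*(-3)) + y(174, -144) = (21*(-20))*(0*(-3)) - 24*(-144)/(-3 + 2*174) = -420*0 - 24*(-144)/(-3 + 348) = 0 - 24*(-144)/345 = 0 - 24*(-144)*1/345 = 0 + 1152/115 = 1152/115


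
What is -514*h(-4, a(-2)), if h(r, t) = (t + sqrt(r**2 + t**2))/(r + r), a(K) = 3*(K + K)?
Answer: -771 + 257*sqrt(10) ≈ 41.705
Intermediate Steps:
a(K) = 6*K (a(K) = 3*(2*K) = 6*K)
h(r, t) = (t + sqrt(r**2 + t**2))/(2*r) (h(r, t) = (t + sqrt(r**2 + t**2))/((2*r)) = (t + sqrt(r**2 + t**2))*(1/(2*r)) = (t + sqrt(r**2 + t**2))/(2*r))
-514*h(-4, a(-2)) = -257*(6*(-2) + sqrt((-4)**2 + (6*(-2))**2))/(-4) = -257*(-1)*(-12 + sqrt(16 + (-12)**2))/4 = -257*(-1)*(-12 + sqrt(16 + 144))/4 = -257*(-1)*(-12 + sqrt(160))/4 = -257*(-1)*(-12 + 4*sqrt(10))/4 = -514*(3/2 - sqrt(10)/2) = -771 + 257*sqrt(10)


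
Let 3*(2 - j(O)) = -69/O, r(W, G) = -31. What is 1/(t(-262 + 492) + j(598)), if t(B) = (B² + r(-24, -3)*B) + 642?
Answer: 26/1206765 ≈ 2.1545e-5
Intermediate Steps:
j(O) = 2 + 23/O (j(O) = 2 - (-23)/O = 2 + 23/O)
t(B) = 642 + B² - 31*B (t(B) = (B² - 31*B) + 642 = 642 + B² - 31*B)
1/(t(-262 + 492) + j(598)) = 1/((642 + (-262 + 492)² - 31*(-262 + 492)) + (2 + 23/598)) = 1/((642 + 230² - 31*230) + (2 + 23*(1/598))) = 1/((642 + 52900 - 7130) + (2 + 1/26)) = 1/(46412 + 53/26) = 1/(1206765/26) = 26/1206765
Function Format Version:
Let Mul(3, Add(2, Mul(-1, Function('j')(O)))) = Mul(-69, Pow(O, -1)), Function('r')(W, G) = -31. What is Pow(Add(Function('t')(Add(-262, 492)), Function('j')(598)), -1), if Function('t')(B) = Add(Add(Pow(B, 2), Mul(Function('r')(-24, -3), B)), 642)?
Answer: Rational(26, 1206765) ≈ 2.1545e-5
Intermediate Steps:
Function('j')(O) = Add(2, Mul(23, Pow(O, -1))) (Function('j')(O) = Add(2, Mul(Rational(-1, 3), Mul(-69, Pow(O, -1)))) = Add(2, Mul(23, Pow(O, -1))))
Function('t')(B) = Add(642, Pow(B, 2), Mul(-31, B)) (Function('t')(B) = Add(Add(Pow(B, 2), Mul(-31, B)), 642) = Add(642, Pow(B, 2), Mul(-31, B)))
Pow(Add(Function('t')(Add(-262, 492)), Function('j')(598)), -1) = Pow(Add(Add(642, Pow(Add(-262, 492), 2), Mul(-31, Add(-262, 492))), Add(2, Mul(23, Pow(598, -1)))), -1) = Pow(Add(Add(642, Pow(230, 2), Mul(-31, 230)), Add(2, Mul(23, Rational(1, 598)))), -1) = Pow(Add(Add(642, 52900, -7130), Add(2, Rational(1, 26))), -1) = Pow(Add(46412, Rational(53, 26)), -1) = Pow(Rational(1206765, 26), -1) = Rational(26, 1206765)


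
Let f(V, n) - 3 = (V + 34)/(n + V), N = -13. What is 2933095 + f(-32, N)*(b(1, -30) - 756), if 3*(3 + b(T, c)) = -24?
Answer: 131887264/45 ≈ 2.9308e+6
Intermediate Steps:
b(T, c) = -11 (b(T, c) = -3 + (⅓)*(-24) = -3 - 8 = -11)
f(V, n) = 3 + (34 + V)/(V + n) (f(V, n) = 3 + (V + 34)/(n + V) = 3 + (34 + V)/(V + n))
2933095 + f(-32, N)*(b(1, -30) - 756) = 2933095 + ((34 + 3*(-13) + 4*(-32))/(-32 - 13))*(-11 - 756) = 2933095 + ((34 - 39 - 128)/(-45))*(-767) = 2933095 - 1/45*(-133)*(-767) = 2933095 + (133/45)*(-767) = 2933095 - 102011/45 = 131887264/45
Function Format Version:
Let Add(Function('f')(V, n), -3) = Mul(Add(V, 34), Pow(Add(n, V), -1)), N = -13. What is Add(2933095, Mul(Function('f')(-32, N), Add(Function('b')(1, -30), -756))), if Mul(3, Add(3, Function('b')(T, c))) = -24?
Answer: Rational(131887264, 45) ≈ 2.9308e+6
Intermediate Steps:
Function('b')(T, c) = -11 (Function('b')(T, c) = Add(-3, Mul(Rational(1, 3), -24)) = Add(-3, -8) = -11)
Function('f')(V, n) = Add(3, Mul(Pow(Add(V, n), -1), Add(34, V))) (Function('f')(V, n) = Add(3, Mul(Add(V, 34), Pow(Add(n, V), -1))) = Add(3, Mul(Add(34, V), Pow(Add(V, n), -1))) = Add(3, Mul(Pow(Add(V, n), -1), Add(34, V))))
Add(2933095, Mul(Function('f')(-32, N), Add(Function('b')(1, -30), -756))) = Add(2933095, Mul(Mul(Pow(Add(-32, -13), -1), Add(34, Mul(3, -13), Mul(4, -32))), Add(-11, -756))) = Add(2933095, Mul(Mul(Pow(-45, -1), Add(34, -39, -128)), -767)) = Add(2933095, Mul(Mul(Rational(-1, 45), -133), -767)) = Add(2933095, Mul(Rational(133, 45), -767)) = Add(2933095, Rational(-102011, 45)) = Rational(131887264, 45)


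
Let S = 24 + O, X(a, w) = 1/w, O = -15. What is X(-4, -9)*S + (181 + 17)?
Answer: 197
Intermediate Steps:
S = 9 (S = 24 - 15 = 9)
X(-4, -9)*S + (181 + 17) = 9/(-9) + (181 + 17) = -1/9*9 + 198 = -1 + 198 = 197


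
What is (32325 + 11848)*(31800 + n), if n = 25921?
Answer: 2549709733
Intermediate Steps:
(32325 + 11848)*(31800 + n) = (32325 + 11848)*(31800 + 25921) = 44173*57721 = 2549709733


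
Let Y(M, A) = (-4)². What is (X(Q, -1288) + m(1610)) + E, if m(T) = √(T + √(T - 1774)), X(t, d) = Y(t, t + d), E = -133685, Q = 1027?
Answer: -133669 + √(1610 + 2*I*√41) ≈ -1.3363e+5 + 0.15958*I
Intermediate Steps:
Y(M, A) = 16
X(t, d) = 16
m(T) = √(T + √(-1774 + T))
(X(Q, -1288) + m(1610)) + E = (16 + √(1610 + √(-1774 + 1610))) - 133685 = (16 + √(1610 + √(-164))) - 133685 = (16 + √(1610 + 2*I*√41)) - 133685 = -133669 + √(1610 + 2*I*√41)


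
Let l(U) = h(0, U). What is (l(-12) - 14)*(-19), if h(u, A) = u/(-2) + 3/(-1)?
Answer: 323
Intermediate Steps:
h(u, A) = -3 - u/2 (h(u, A) = u*(-½) + 3*(-1) = -u/2 - 3 = -3 - u/2)
l(U) = -3 (l(U) = -3 - ½*0 = -3 + 0 = -3)
(l(-12) - 14)*(-19) = (-3 - 14)*(-19) = -17*(-19) = 323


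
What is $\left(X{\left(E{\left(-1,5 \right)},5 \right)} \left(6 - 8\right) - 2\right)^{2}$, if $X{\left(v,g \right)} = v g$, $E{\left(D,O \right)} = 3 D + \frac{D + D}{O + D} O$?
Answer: $2809$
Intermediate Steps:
$E{\left(D,O \right)} = 3 D + \frac{2 D O}{D + O}$ ($E{\left(D,O \right)} = 3 D + \frac{2 D}{D + O} O = 3 D + \frac{2 D O}{D + O}$)
$X{\left(v,g \right)} = g v$
$\left(X{\left(E{\left(-1,5 \right)},5 \right)} \left(6 - 8\right) - 2\right)^{2} = \left(5 \left(- \frac{3 \left(-1\right) + 5 \cdot 5}{-1 + 5}\right) \left(6 - 8\right) - 2\right)^{2} = \left(5 \left(- \frac{-3 + 25}{4}\right) \left(6 - 8\right) - 2\right)^{2} = \left(5 \left(\left(-1\right) \frac{1}{4} \cdot 22\right) \left(6 - 8\right) - 2\right)^{2} = \left(5 \left(- \frac{11}{2}\right) \left(-2\right) - 2\right)^{2} = \left(\left(- \frac{55}{2}\right) \left(-2\right) - 2\right)^{2} = \left(55 - 2\right)^{2} = 53^{2} = 2809$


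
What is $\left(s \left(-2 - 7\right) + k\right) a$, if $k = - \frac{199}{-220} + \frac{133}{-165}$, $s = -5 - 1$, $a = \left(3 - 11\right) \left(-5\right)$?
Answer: $\frac{71410}{33} \approx 2163.9$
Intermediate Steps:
$a = 40$ ($a = \left(-8\right) \left(-5\right) = 40$)
$s = -6$ ($s = -5 - 1 = -6$)
$k = \frac{13}{132}$ ($k = \left(-199\right) \left(- \frac{1}{220}\right) + 133 \left(- \frac{1}{165}\right) = \frac{199}{220} - \frac{133}{165} = \frac{13}{132} \approx 0.098485$)
$\left(s \left(-2 - 7\right) + k\right) a = \left(- 6 \left(-2 - 7\right) + \frac{13}{132}\right) 40 = \left(\left(-6\right) \left(-9\right) + \frac{13}{132}\right) 40 = \left(54 + \frac{13}{132}\right) 40 = \frac{7141}{132} \cdot 40 = \frac{71410}{33}$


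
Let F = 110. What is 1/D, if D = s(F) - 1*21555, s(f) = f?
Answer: -1/21445 ≈ -4.6631e-5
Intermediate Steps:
D = -21445 (D = 110 - 1*21555 = 110 - 21555 = -21445)
1/D = 1/(-21445) = -1/21445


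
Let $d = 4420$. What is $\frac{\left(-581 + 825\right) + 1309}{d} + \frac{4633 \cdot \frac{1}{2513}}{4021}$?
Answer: $\frac{15713190329}{44663096660} \approx 0.35182$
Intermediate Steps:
$\frac{\left(-581 + 825\right) + 1309}{d} + \frac{4633 \cdot \frac{1}{2513}}{4021} = \frac{\left(-581 + 825\right) + 1309}{4420} + \frac{4633 \cdot \frac{1}{2513}}{4021} = \left(244 + 1309\right) \frac{1}{4420} + 4633 \cdot \frac{1}{2513} \cdot \frac{1}{4021} = 1553 \cdot \frac{1}{4420} + \frac{4633}{2513} \cdot \frac{1}{4021} = \frac{1553}{4420} + \frac{4633}{10104773} = \frac{15713190329}{44663096660}$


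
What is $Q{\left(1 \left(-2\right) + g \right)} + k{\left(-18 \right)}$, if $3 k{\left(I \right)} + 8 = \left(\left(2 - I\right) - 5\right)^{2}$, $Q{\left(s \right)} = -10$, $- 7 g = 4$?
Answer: $\frac{187}{3} \approx 62.333$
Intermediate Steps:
$g = - \frac{4}{7}$ ($g = \left(- \frac{1}{7}\right) 4 = - \frac{4}{7} \approx -0.57143$)
$k{\left(I \right)} = - \frac{8}{3} + \frac{\left(-3 - I\right)^{2}}{3}$ ($k{\left(I \right)} = - \frac{8}{3} + \frac{\left(\left(2 - I\right) - 5\right)^{2}}{3} = - \frac{8}{3} + \frac{\left(-3 - I\right)^{2}}{3}$)
$Q{\left(1 \left(-2\right) + g \right)} + k{\left(-18 \right)} = -10 - \left(\frac{8}{3} - \frac{\left(3 - 18\right)^{2}}{3}\right) = -10 - \left(\frac{8}{3} - \frac{\left(-15\right)^{2}}{3}\right) = -10 + \left(- \frac{8}{3} + \frac{1}{3} \cdot 225\right) = -10 + \left(- \frac{8}{3} + 75\right) = -10 + \frac{217}{3} = \frac{187}{3}$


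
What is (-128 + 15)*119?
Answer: -13447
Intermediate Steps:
(-128 + 15)*119 = -113*119 = -13447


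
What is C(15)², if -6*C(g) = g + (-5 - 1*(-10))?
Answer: 100/9 ≈ 11.111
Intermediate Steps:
C(g) = -⅚ - g/6 (C(g) = -(g + (-5 - 1*(-10)))/6 = -(g + (-5 + 10))/6 = -(g + 5)/6 = -(5 + g)/6 = -⅚ - g/6)
C(15)² = (-⅚ - ⅙*15)² = (-⅚ - 5/2)² = (-10/3)² = 100/9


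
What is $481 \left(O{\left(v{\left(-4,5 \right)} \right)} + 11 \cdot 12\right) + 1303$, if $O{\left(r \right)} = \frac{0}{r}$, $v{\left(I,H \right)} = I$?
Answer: $64795$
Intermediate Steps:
$O{\left(r \right)} = 0$
$481 \left(O{\left(v{\left(-4,5 \right)} \right)} + 11 \cdot 12\right) + 1303 = 481 \left(0 + 11 \cdot 12\right) + 1303 = 481 \left(0 + 132\right) + 1303 = 481 \cdot 132 + 1303 = 63492 + 1303 = 64795$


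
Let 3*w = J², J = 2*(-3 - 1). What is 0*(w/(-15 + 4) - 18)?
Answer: 0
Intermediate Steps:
J = -8 (J = 2*(-4) = -8)
w = 64/3 (w = (⅓)*(-8)² = (⅓)*64 = 64/3 ≈ 21.333)
0*(w/(-15 + 4) - 18) = 0*(64/(3*(-15 + 4)) - 18) = 0*((64/3)/(-11) - 18) = 0*((64/3)*(-1/11) - 18) = 0*(-64/33 - 18) = 0*(-658/33) = 0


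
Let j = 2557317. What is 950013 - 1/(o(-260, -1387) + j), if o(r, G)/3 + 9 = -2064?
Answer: 2423576264273/2551098 ≈ 9.5001e+5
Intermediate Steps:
o(r, G) = -6219 (o(r, G) = -27 + 3*(-2064) = -27 - 6192 = -6219)
950013 - 1/(o(-260, -1387) + j) = 950013 - 1/(-6219 + 2557317) = 950013 - 1/2551098 = 2423576264273/2551098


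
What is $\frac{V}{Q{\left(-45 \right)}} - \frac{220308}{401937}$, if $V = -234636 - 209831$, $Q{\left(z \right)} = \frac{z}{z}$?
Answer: $- \frac{59549317629}{133979} \approx -4.4447 \cdot 10^{5}$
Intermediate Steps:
$Q{\left(z \right)} = 1$
$V = -444467$ ($V = -234636 - 209831 = -444467$)
$\frac{V}{Q{\left(-45 \right)}} - \frac{220308}{401937} = - \frac{444467}{1} - \frac{220308}{401937} = \left(-444467\right) 1 - \frac{73436}{133979} = -444467 - \frac{73436}{133979} = - \frac{59549317629}{133979}$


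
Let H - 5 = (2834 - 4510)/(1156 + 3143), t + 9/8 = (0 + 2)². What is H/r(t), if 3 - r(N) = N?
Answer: 158552/4299 ≈ 36.881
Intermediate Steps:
t = 23/8 (t = -9/8 + (0 + 2)² = -9/8 + 2² = -9/8 + 4 = 23/8 ≈ 2.8750)
H = 19819/4299 (H = 5 + (2834 - 4510)/(1156 + 3143) = 5 - 1676/4299 = 19819/4299 ≈ 4.6101)
r(N) = 3 - N
H/r(t) = 19819/(4299*(3 - 1*23/8)) = 19819/(4299*(3 - 23/8)) = 19819/(4299*(⅛)) = (19819/4299)*8 = 158552/4299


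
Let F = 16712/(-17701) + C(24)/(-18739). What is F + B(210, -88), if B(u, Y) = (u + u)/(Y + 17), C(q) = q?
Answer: -161578556812/23550631769 ≈ -6.8609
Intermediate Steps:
B(u, Y) = 2*u/(17 + Y) (B(u, Y) = (2*u)/(17 + Y) = 2*u/(17 + Y))
F = -313590992/331699039 (F = 16712/(-17701) + 24/(-18739) = 16712*(-1/17701) + 24*(-1/18739) = -16712/17701 - 24/18739 = -313590992/331699039 ≈ -0.94541)
F + B(210, -88) = -313590992/331699039 + 2*210/(17 - 88) = -313590992/331699039 + 2*210/(-71) = -313590992/331699039 + 2*210*(-1/71) = -313590992/331699039 - 420/71 = -161578556812/23550631769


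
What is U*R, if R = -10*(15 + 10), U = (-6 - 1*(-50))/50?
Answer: -220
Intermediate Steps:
U = 22/25 (U = (-6 + 50)*(1/50) = 44*(1/50) = 22/25 ≈ 0.88000)
R = -250 (R = -10*25 = -250)
U*R = (22/25)*(-250) = -220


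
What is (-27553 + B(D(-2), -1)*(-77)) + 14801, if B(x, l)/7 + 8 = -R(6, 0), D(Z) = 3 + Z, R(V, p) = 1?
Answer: -7901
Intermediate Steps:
B(x, l) = -63 (B(x, l) = -56 + 7*(-1*1) = -56 + 7*(-1) = -56 - 7 = -63)
(-27553 + B(D(-2), -1)*(-77)) + 14801 = (-27553 - 63*(-77)) + 14801 = (-27553 + 4851) + 14801 = -22702 + 14801 = -7901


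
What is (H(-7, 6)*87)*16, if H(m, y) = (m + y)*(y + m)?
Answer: 1392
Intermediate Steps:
H(m, y) = (m + y)² (H(m, y) = (m + y)*(m + y) = (m + y)²)
(H(-7, 6)*87)*16 = ((-7 + 6)²*87)*16 = ((-1)²*87)*16 = (1*87)*16 = 87*16 = 1392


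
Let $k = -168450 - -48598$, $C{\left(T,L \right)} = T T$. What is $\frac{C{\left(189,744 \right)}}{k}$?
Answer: $- \frac{35721}{119852} \approx -0.29804$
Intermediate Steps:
$C{\left(T,L \right)} = T^{2}$
$k = -119852$ ($k = -168450 + 48598 = -119852$)
$\frac{C{\left(189,744 \right)}}{k} = \frac{189^{2}}{-119852} = 35721 \left(- \frac{1}{119852}\right) = - \frac{35721}{119852}$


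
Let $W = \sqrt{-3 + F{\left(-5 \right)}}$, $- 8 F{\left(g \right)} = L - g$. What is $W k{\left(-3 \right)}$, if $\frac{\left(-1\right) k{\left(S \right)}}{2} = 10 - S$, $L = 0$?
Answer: $- \frac{13 i \sqrt{58}}{2} \approx - 49.503 i$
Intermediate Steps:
$F{\left(g \right)} = \frac{g}{8}$ ($F{\left(g \right)} = - \frac{0 - g}{8} = - \frac{\left(-1\right) g}{8} = \frac{g}{8}$)
$k{\left(S \right)} = -20 + 2 S$ ($k{\left(S \right)} = - 2 \left(10 - S\right) = -20 + 2 S$)
$W = \frac{i \sqrt{58}}{4}$ ($W = \sqrt{-3 + \frac{1}{8} \left(-5\right)} = \sqrt{-3 - \frac{5}{8}} = \sqrt{- \frac{29}{8}} = \frac{i \sqrt{58}}{4} \approx 1.9039 i$)
$W k{\left(-3 \right)} = \frac{i \sqrt{58}}{4} \left(-20 + 2 \left(-3\right)\right) = \frac{i \sqrt{58}}{4} \left(-20 - 6\right) = \frac{i \sqrt{58}}{4} \left(-26\right) = - \frac{13 i \sqrt{58}}{2}$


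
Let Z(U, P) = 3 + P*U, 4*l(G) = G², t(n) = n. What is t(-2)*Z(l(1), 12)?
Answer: -12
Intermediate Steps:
l(G) = G²/4
t(-2)*Z(l(1), 12) = -2*(3 + 12*((¼)*1²)) = -2*(3 + 12*((¼)*1)) = -2*(3 + 12*(¼)) = -2*(3 + 3) = -2*6 = -12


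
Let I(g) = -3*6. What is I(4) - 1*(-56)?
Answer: 38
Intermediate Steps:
I(g) = -18
I(4) - 1*(-56) = -18 - 1*(-56) = -18 + 56 = 38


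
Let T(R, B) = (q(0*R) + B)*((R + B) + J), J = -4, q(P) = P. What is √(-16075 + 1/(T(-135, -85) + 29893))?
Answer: I*√4276733184638/16311 ≈ 126.79*I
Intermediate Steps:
T(R, B) = B*(-4 + B + R) (T(R, B) = (0*R + B)*((R + B) - 4) = (0 + B)*((B + R) - 4) = B*(-4 + B + R))
√(-16075 + 1/(T(-135, -85) + 29893)) = √(-16075 + 1/(-85*(-4 - 85 - 135) + 29893)) = √(-16075 + 1/(-85*(-224) + 29893)) = √(-16075 + 1/(19040 + 29893)) = √(-16075 + 1/48933) = √(-786597974/48933) = I*√4276733184638/16311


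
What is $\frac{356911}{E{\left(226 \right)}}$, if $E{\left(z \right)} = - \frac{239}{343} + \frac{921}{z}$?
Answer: $\frac{27667026898}{261889} \approx 1.0564 \cdot 10^{5}$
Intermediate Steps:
$E{\left(z \right)} = - \frac{239}{343} + \frac{921}{z}$ ($E{\left(z \right)} = \left(-239\right) \frac{1}{343} + \frac{921}{z} = - \frac{239}{343} + \frac{921}{z}$)
$\frac{356911}{E{\left(226 \right)}} = \frac{356911}{- \frac{239}{343} + \frac{921}{226}} = \frac{356911}{\frac{261889}{77518}} = 356911 \cdot \frac{77518}{261889} = \frac{27667026898}{261889}$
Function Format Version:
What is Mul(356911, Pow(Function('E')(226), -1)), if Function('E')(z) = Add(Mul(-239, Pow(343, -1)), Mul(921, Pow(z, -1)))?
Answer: Rational(27667026898, 261889) ≈ 1.0564e+5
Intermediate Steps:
Function('E')(z) = Add(Rational(-239, 343), Mul(921, Pow(z, -1))) (Function('E')(z) = Add(Mul(-239, Rational(1, 343)), Mul(921, Pow(z, -1))) = Add(Rational(-239, 343), Mul(921, Pow(z, -1))))
Mul(356911, Pow(Function('E')(226), -1)) = Mul(356911, Pow(Add(Rational(-239, 343), Mul(921, Pow(226, -1))), -1)) = Mul(356911, Pow(Add(Rational(-239, 343), Mul(921, Rational(1, 226))), -1)) = Mul(356911, Pow(Add(Rational(-239, 343), Rational(921, 226)), -1)) = Mul(356911, Pow(Rational(261889, 77518), -1)) = Mul(356911, Rational(77518, 261889)) = Rational(27667026898, 261889)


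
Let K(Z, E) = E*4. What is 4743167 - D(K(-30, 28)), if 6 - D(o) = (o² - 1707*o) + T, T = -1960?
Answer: 4562561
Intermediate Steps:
K(Z, E) = 4*E
D(o) = 1966 - o² + 1707*o (D(o) = 6 - ((o² - 1707*o) - 1960) = 6 - (-1960 + o² - 1707*o) = 6 + (1960 - o² + 1707*o) = 1966 - o² + 1707*o)
4743167 - D(K(-30, 28)) = 4743167 - (1966 - (4*28)² + 1707*(4*28)) = 4743167 - (1966 - 1*112² + 1707*112) = 4743167 - (1966 - 1*12544 + 191184) = 4743167 - (1966 - 12544 + 191184) = 4743167 - 1*180606 = 4743167 - 180606 = 4562561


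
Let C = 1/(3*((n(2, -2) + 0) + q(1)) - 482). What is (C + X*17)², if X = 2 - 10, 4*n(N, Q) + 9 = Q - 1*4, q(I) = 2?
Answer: 70261044624/3798601 ≈ 18497.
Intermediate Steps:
n(N, Q) = -13/4 + Q/4 (n(N, Q) = -9/4 + (Q - 1*4)/4 = -9/4 + (Q - 4)/4 = -9/4 + (-4 + Q)/4 = -9/4 + (-1 + Q/4) = -13/4 + Q/4)
X = -8
C = -4/1949 (C = 1/(3*(((-13/4 + (¼)*(-2)) + 0) + 2) - 482) = 1/(3*(((-13/4 - ½) + 0) + 2) - 482) = 1/(3*((-15/4 + 0) + 2) - 482) = 1/(3*(-15/4 + 2) - 482) = 1/(3*(-7/4) - 482) = 1/(-21/4 - 482) = 1/(-1949/4) = -4/1949 ≈ -0.0020523)
(C + X*17)² = (-4/1949 - 8*17)² = (-4/1949 - 136)² = (-265068/1949)² = 70261044624/3798601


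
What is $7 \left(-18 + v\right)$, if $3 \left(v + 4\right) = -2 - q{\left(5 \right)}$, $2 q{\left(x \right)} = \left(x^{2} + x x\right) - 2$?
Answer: $- \frac{644}{3} \approx -214.67$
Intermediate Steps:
$q{\left(x \right)} = -1 + x^{2}$ ($q{\left(x \right)} = \frac{\left(x^{2} + x x\right) - 2}{2} = \frac{\left(x^{2} + x^{2}\right) - 2}{2} = \frac{2 x^{2} - 2}{2} = \frac{-2 + 2 x^{2}}{2} = -1 + x^{2}$)
$v = - \frac{38}{3}$ ($v = -4 + \frac{-2 - \left(-1 + 5^{2}\right)}{3} = -4 + \frac{-2 - \left(-1 + 25\right)}{3} = -4 + \frac{-2 - 24}{3} = -4 + \frac{1}{3} \left(-26\right) = -4 - \frac{26}{3} = - \frac{38}{3} \approx -12.667$)
$7 \left(-18 + v\right) = 7 \left(-18 - \frac{38}{3}\right) = 7 \left(- \frac{92}{3}\right) = - \frac{644}{3}$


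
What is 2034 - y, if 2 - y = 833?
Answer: 2865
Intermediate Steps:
y = -831 (y = 2 - 1*833 = 2 - 833 = -831)
2034 - y = 2034 - 1*(-831) = 2034 + 831 = 2865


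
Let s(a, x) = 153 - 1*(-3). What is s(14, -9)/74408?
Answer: 39/18602 ≈ 0.0020965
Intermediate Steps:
s(a, x) = 156 (s(a, x) = 153 + 3 = 156)
s(14, -9)/74408 = 156/74408 = 156*(1/74408) = 39/18602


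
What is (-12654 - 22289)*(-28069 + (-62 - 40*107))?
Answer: 1132537573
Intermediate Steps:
(-12654 - 22289)*(-28069 + (-62 - 40*107)) = -34943*(-28069 + (-62 - 4280)) = -34943*(-28069 - 4342) = -34943*(-32411) = 1132537573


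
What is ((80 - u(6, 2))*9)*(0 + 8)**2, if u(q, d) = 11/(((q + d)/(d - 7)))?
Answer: 50040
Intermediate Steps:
u(q, d) = 11*(-7 + d)/(d + q) (u(q, d) = 11/(((d + q)/(-7 + d))) = 11*((-7 + d)/(d + q)) = 11*(-7 + d)/(d + q))
((80 - u(6, 2))*9)*(0 + 8)**2 = ((80 - 11*(-7 + 2)/(2 + 6))*9)*(0 + 8)**2 = ((80 - 11*(-5)/8)*9)*8**2 = ((80 - 11*(-5)/8)*9)*64 = ((80 - 1*(-55/8))*9)*64 = ((80 + 55/8)*9)*64 = ((695/8)*9)*64 = (6255/8)*64 = 50040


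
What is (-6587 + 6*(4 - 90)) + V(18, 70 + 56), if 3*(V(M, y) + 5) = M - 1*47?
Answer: -21353/3 ≈ -7117.7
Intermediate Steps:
V(M, y) = -62/3 + M/3 (V(M, y) = -5 + (M - 1*47)/3 = -5 + (M - 47)/3 = -5 + (-47 + M)/3 = -5 + (-47/3 + M/3) = -62/3 + M/3)
(-6587 + 6*(4 - 90)) + V(18, 70 + 56) = (-6587 + 6*(4 - 90)) + (-62/3 + (⅓)*18) = (-6587 + 6*(-86)) + (-62/3 + 6) = (-6587 - 516) - 44/3 = -7103 - 44/3 = -21353/3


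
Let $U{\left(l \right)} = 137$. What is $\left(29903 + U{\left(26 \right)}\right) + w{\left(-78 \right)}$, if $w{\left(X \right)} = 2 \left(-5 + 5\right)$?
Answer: $30040$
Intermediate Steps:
$w{\left(X \right)} = 0$ ($w{\left(X \right)} = 2 \cdot 0 = 0$)
$\left(29903 + U{\left(26 \right)}\right) + w{\left(-78 \right)} = \left(29903 + 137\right) + 0 = 30040 + 0 = 30040$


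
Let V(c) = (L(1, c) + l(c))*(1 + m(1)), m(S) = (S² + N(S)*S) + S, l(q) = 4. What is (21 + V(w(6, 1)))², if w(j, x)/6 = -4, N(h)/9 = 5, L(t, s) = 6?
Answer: 251001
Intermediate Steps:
N(h) = 45 (N(h) = 9*5 = 45)
w(j, x) = -24 (w(j, x) = 6*(-4) = -24)
m(S) = S² + 46*S (m(S) = (S² + 45*S) + S = S² + 46*S)
V(c) = 480 (V(c) = (6 + 4)*(1 + 1*(46 + 1)) = 10*(1 + 1*47) = 10*(1 + 47) = 10*48 = 480)
(21 + V(w(6, 1)))² = (21 + 480)² = 501² = 251001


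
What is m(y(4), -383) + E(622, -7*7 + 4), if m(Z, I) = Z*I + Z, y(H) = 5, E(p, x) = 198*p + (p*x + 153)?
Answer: 93409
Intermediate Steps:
E(p, x) = 153 + 198*p + p*x (E(p, x) = 198*p + (153 + p*x) = 153 + 198*p + p*x)
m(Z, I) = Z + I*Z (m(Z, I) = I*Z + Z = Z + I*Z)
m(y(4), -383) + E(622, -7*7 + 4) = 5*(1 - 383) + (153 + 198*622 + 622*(-7*7 + 4)) = 5*(-382) + (153 + 123156 + 622*(-49 + 4)) = -1910 + (153 + 123156 + 622*(-45)) = -1910 + (153 + 123156 - 27990) = -1910 + 95319 = 93409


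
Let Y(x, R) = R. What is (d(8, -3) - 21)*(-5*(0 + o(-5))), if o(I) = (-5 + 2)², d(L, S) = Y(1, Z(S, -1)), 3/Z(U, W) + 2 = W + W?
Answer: 3915/4 ≈ 978.75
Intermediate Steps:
Z(U, W) = 3/(-2 + 2*W) (Z(U, W) = 3/(-2 + (W + W)) = 3/(-2 + 2*W))
d(L, S) = -¾ (d(L, S) = 3/(2*(-1 - 1)) = (3/2)/(-2) = (3/2)*(-½) = -¾)
o(I) = 9 (o(I) = (-3)² = 9)
(d(8, -3) - 21)*(-5*(0 + o(-5))) = (-¾ - 21)*(-5*(0 + 9)) = -(-435)*9/4 = -87/4*(-45) = 3915/4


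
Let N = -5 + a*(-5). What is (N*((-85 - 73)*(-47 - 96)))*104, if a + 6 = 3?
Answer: 23497760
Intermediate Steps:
a = -3 (a = -6 + 3 = -3)
N = 10 (N = -5 - 3*(-5) = -5 + 15 = 10)
(N*((-85 - 73)*(-47 - 96)))*104 = (10*((-85 - 73)*(-47 - 96)))*104 = (10*(-158*(-143)))*104 = (10*22594)*104 = 225940*104 = 23497760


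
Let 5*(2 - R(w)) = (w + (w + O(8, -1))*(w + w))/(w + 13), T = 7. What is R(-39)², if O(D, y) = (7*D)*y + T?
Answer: 11881/4 ≈ 2970.3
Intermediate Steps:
O(D, y) = 7 + 7*D*y (O(D, y) = (7*D)*y + 7 = 7*D*y + 7 = 7 + 7*D*y)
R(w) = 2 - (w + 2*w*(-49 + w))/(5*(13 + w)) (R(w) = 2 - (w + (w + (7 + 7*8*(-1)))*(w + w))/(5*(w + 13)) = 2 - (w + (w + (7 - 56))*(2*w))/(5*(13 + w)) = 2 - (w + (w - 49)*(2*w))/(5*(13 + w)) = 2 - (w + (-49 + w)*(2*w))/(5*(13 + w)) = 2 - (w + 2*w*(-49 + w))/(5*(13 + w)))
R(-39)² = ((130 - 2*(-39)² + 107*(-39))/(5*(13 - 39)))² = ((⅕)*(130 - 2*1521 - 4173)/(-26))² = ((⅕)*(-1/26)*(130 - 3042 - 4173))² = ((⅕)*(-1/26)*(-7085))² = (109/2)² = 11881/4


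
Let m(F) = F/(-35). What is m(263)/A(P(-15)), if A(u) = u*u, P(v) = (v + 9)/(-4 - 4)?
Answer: -4208/315 ≈ -13.359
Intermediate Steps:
P(v) = -9/8 - v/8 (P(v) = (9 + v)/(-8) = (9 + v)*(-⅛) = -9/8 - v/8)
m(F) = -F/35 (m(F) = F*(-1/35) = -F/35)
A(u) = u²
m(263)/A(P(-15)) = (-1/35*263)/((-9/8 - ⅛*(-15))²) = -263/(35*(-9/8 + 15/8)²) = -263/(35*((¾)²)) = -263/(35*9/16) = -263/35*16/9 = -4208/315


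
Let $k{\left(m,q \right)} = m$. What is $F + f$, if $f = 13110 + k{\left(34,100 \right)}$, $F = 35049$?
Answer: $48193$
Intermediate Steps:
$f = 13144$ ($f = 13110 + 34 = 13144$)
$F + f = 35049 + 13144 = 48193$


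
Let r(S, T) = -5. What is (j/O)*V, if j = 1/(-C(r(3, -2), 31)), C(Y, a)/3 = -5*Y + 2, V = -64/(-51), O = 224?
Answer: -2/28917 ≈ -6.9164e-5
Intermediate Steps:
V = 64/51 (V = -64*(-1/51) = 64/51 ≈ 1.2549)
C(Y, a) = 6 - 15*Y (C(Y, a) = 3*(-5*Y + 2) = 3*(2 - 5*Y) = 6 - 15*Y)
j = -1/81 (j = 1/(-(6 - 15*(-5))) = 1/(-(6 + 75)) = 1/(-1*81) = 1/(-81) = -1/81 ≈ -0.012346)
(j/O)*V = -1/81/224*(64/51) = -1/81*1/224*(64/51) = -1/18144*64/51 = -2/28917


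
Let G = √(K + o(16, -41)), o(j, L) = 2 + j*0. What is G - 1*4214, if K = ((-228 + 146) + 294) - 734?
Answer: -4214 + 2*I*√130 ≈ -4214.0 + 22.803*I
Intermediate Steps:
o(j, L) = 2 (o(j, L) = 2 + 0 = 2)
K = -522 (K = (-82 + 294) - 734 = 212 - 734 = -522)
G = 2*I*√130 (G = √(-522 + 2) = √(-520) = 2*I*√130 ≈ 22.803*I)
G - 1*4214 = 2*I*√130 - 1*4214 = 2*I*√130 - 4214 = -4214 + 2*I*√130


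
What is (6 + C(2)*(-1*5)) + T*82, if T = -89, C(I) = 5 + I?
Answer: -7327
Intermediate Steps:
(6 + C(2)*(-1*5)) + T*82 = (6 + (5 + 2)*(-1*5)) - 89*82 = (6 + 7*(-5)) - 7298 = (6 - 35) - 7298 = -29 - 7298 = -7327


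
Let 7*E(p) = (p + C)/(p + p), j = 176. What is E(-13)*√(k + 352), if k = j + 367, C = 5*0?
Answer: √895/14 ≈ 2.1369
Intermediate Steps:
C = 0
k = 543 (k = 176 + 367 = 543)
E(p) = 1/14 (E(p) = ((p + 0)/(p + p))/7 = (p/((2*p)))/7 = (p*(1/(2*p)))/7 = (⅐)*(½) = 1/14)
E(-13)*√(k + 352) = √(543 + 352)/14 = √895/14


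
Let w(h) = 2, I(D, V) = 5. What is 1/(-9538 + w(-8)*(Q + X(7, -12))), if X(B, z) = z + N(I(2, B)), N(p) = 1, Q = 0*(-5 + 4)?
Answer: -1/9560 ≈ -0.00010460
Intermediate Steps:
Q = 0 (Q = 0*(-1) = 0)
X(B, z) = 1 + z (X(B, z) = z + 1 = 1 + z)
1/(-9538 + w(-8)*(Q + X(7, -12))) = 1/(-9538 + 2*(0 + (1 - 12))) = 1/(-9538 + 2*(0 - 11)) = 1/(-9538 + 2*(-11)) = 1/(-9538 - 22) = 1/(-9560) = -1/9560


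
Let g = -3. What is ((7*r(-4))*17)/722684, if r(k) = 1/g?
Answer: -119/2168052 ≈ -5.4888e-5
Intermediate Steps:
r(k) = -⅓ (r(k) = 1/(-3) = -⅓)
((7*r(-4))*17)/722684 = ((7*(-⅓))*17)/722684 = -7/3*17*(1/722684) = -119/3*1/722684 = -119/2168052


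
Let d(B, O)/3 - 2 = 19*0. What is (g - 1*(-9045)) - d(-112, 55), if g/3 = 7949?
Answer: 32886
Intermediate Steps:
d(B, O) = 6 (d(B, O) = 6 + 3*(19*0) = 6 + 3*0 = 6 + 0 = 6)
g = 23847 (g = 3*7949 = 23847)
(g - 1*(-9045)) - d(-112, 55) = (23847 - 1*(-9045)) - 1*6 = (23847 + 9045) - 6 = 32892 - 6 = 32886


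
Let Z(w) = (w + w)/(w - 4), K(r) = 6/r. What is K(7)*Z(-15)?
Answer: 180/133 ≈ 1.3534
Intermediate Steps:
Z(w) = 2*w/(-4 + w) (Z(w) = (2*w)/(-4 + w) = 2*w/(-4 + w))
K(7)*Z(-15) = (6/7)*(2*(-15)/(-4 - 15)) = (6*(1/7))*(2*(-15)/(-19)) = 6*(2*(-15)*(-1/19))/7 = (6/7)*(30/19) = 180/133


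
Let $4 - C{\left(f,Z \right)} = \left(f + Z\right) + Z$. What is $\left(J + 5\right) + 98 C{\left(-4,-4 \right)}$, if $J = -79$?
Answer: $1494$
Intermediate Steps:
$C{\left(f,Z \right)} = 4 - f - 2 Z$ ($C{\left(f,Z \right)} = 4 - \left(\left(f + Z\right) + Z\right) = 4 - \left(\left(Z + f\right) + Z\right) = 4 - \left(f + 2 Z\right) = 4 - f - 2 Z$)
$\left(J + 5\right) + 98 C{\left(-4,-4 \right)} = \left(-79 + 5\right) + 98 \left(4 - -4 - -8\right) = -74 + 98 \left(4 + 4 + 8\right) = -74 + 98 \cdot 16 = -74 + 1568 = 1494$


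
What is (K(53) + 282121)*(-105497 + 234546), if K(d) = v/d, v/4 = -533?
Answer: 1929318812769/53 ≈ 3.6402e+10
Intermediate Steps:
v = -2132 (v = 4*(-533) = -2132)
K(d) = -2132/d
(K(53) + 282121)*(-105497 + 234546) = (-2132/53 + 282121)*(-105497 + 234546) = (-2132*1/53 + 282121)*129049 = (-2132/53 + 282121)*129049 = (14950281/53)*129049 = 1929318812769/53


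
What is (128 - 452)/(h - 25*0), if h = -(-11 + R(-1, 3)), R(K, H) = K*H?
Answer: -162/7 ≈ -23.143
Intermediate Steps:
R(K, H) = H*K
h = 14 (h = -(-11 + 3*(-1)) = -(-11 - 3) = -1*(-14) = 14)
(128 - 452)/(h - 25*0) = (128 - 452)/(14 - 25*0) = -324/(14 + 0) = -324/14 = -324*1/14 = -162/7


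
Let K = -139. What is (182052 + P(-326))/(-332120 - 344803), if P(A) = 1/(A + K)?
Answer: -84654179/314769195 ≈ -0.26894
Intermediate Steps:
P(A) = 1/(-139 + A) (P(A) = 1/(A - 139) = 1/(-139 + A))
(182052 + P(-326))/(-332120 - 344803) = (182052 + 1/(-139 - 326))/(-332120 - 344803) = (182052 + 1/(-465))/(-676923) = (182052 - 1/465)*(-1/676923) = (84654179/465)*(-1/676923) = -84654179/314769195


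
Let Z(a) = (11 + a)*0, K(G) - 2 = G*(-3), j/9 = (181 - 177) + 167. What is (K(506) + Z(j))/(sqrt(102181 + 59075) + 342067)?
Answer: -518573572/117009671233 + 3032*sqrt(40314)/117009671233 ≈ -0.0044267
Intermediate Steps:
j = 1539 (j = 9*((181 - 177) + 167) = 9*(4 + 167) = 9*171 = 1539)
K(G) = 2 - 3*G (K(G) = 2 + G*(-3) = 2 - 3*G)
Z(a) = 0
(K(506) + Z(j))/(sqrt(102181 + 59075) + 342067) = ((2 - 3*506) + 0)/(sqrt(102181 + 59075) + 342067) = ((2 - 1518) + 0)/(sqrt(161256) + 342067) = (-1516 + 0)/(2*sqrt(40314) + 342067) = -1516/(342067 + 2*sqrt(40314))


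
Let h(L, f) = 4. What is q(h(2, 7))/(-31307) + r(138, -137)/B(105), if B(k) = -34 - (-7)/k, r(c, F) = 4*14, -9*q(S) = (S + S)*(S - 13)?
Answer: -26301952/15935263 ≈ -1.6506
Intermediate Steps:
q(S) = -2*S*(-13 + S)/9 (q(S) = -(S + S)*(S - 13)/9 = -2*S*(-13 + S)/9)
r(c, F) = 56
B(k) = -34 + 7/k
q(h(2, 7))/(-31307) + r(138, -137)/B(105) = ((2/9)*4*(13 - 1*4))/(-31307) + 56/(-34 + 7/105) = ((2/9)*4*(13 - 4))*(-1/31307) + 56/(-34 + 7*(1/105)) = ((2/9)*4*9)*(-1/31307) + 56/(-34 + 1/15) = 8*(-1/31307) + 56/(-509/15) = -8/31307 + 56*(-15/509) = -8/31307 - 840/509 = -26301952/15935263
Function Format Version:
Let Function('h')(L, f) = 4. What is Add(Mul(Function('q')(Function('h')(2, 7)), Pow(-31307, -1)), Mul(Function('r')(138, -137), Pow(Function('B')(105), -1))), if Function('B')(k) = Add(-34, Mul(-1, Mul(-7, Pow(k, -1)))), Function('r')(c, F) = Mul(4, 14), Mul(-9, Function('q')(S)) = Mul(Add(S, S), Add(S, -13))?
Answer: Rational(-26301952, 15935263) ≈ -1.6506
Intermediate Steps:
Function('q')(S) = Mul(Rational(-2, 9), S, Add(-13, S)) (Function('q')(S) = Mul(Rational(-1, 9), Mul(Add(S, S), Add(S, -13))) = Mul(Rational(-1, 9), Mul(Mul(2, S), Add(-13, S))) = Mul(Rational(-1, 9), Mul(2, S, Add(-13, S))) = Mul(Rational(-2, 9), S, Add(-13, S)))
Function('r')(c, F) = 56
Function('B')(k) = Add(-34, Mul(7, Pow(k, -1)))
Add(Mul(Function('q')(Function('h')(2, 7)), Pow(-31307, -1)), Mul(Function('r')(138, -137), Pow(Function('B')(105), -1))) = Add(Mul(Mul(Rational(2, 9), 4, Add(13, Mul(-1, 4))), Pow(-31307, -1)), Mul(56, Pow(Add(-34, Mul(7, Pow(105, -1))), -1))) = Add(Mul(Mul(Rational(2, 9), 4, Add(13, -4)), Rational(-1, 31307)), Mul(56, Pow(Add(-34, Mul(7, Rational(1, 105))), -1))) = Add(Mul(Mul(Rational(2, 9), 4, 9), Rational(-1, 31307)), Mul(56, Pow(Add(-34, Rational(1, 15)), -1))) = Add(Mul(8, Rational(-1, 31307)), Mul(56, Pow(Rational(-509, 15), -1))) = Add(Rational(-8, 31307), Mul(56, Rational(-15, 509))) = Add(Rational(-8, 31307), Rational(-840, 509)) = Rational(-26301952, 15935263)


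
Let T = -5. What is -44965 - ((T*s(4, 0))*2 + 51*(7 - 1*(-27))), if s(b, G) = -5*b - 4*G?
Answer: -46899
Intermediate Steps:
-44965 - ((T*s(4, 0))*2 + 51*(7 - 1*(-27))) = -44965 - (-5*(-5*4 - 4*0)*2 + 51*(7 - 1*(-27))) = -44965 - (-5*(-20 + 0)*2 + 51*(7 + 27)) = -44965 - (-5*(-20)*2 + 51*34) = -44965 - (100*2 + 1734) = -44965 - (200 + 1734) = -44965 - 1*1934 = -44965 - 1934 = -46899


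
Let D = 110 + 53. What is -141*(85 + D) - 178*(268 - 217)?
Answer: -44046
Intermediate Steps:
D = 163
-141*(85 + D) - 178*(268 - 217) = -141*(85 + 163) - 178*(268 - 217) = -141*248 - 178*51 = -34968 - 1*9078 = -34968 - 9078 = -44046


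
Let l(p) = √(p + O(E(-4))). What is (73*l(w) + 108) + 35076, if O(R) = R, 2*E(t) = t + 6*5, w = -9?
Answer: 35330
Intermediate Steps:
E(t) = 15 + t/2 (E(t) = (t + 6*5)/2 = (t + 30)/2 = (30 + t)/2 = 15 + t/2)
l(p) = √(13 + p) (l(p) = √(p + (15 + (½)*(-4))) = √(p + (15 - 2)) = √(p + 13) = √(13 + p))
(73*l(w) + 108) + 35076 = (73*√(13 - 9) + 108) + 35076 = (73*√4 + 108) + 35076 = (73*2 + 108) + 35076 = (146 + 108) + 35076 = 254 + 35076 = 35330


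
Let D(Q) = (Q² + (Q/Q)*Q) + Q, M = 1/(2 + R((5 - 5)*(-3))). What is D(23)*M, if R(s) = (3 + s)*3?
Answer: 575/11 ≈ 52.273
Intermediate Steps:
R(s) = 9 + 3*s
M = 1/11 (M = 1/(2 + (9 + 3*((5 - 5)*(-3)))) = 1/(2 + (9 + 3*(0*(-3)))) = 1/(2 + (9 + 3*0)) = 1/(2 + (9 + 0)) = 1/(2 + 9) = 1/11 ≈ 0.090909)
D(Q) = Q² + 2*Q (D(Q) = (Q² + 1*Q) + Q = (Q² + Q) + Q = (Q + Q²) + Q = Q² + 2*Q)
D(23)*M = (23*(2 + 23))*(1/11) = (23*25)*(1/11) = 575*(1/11) = 575/11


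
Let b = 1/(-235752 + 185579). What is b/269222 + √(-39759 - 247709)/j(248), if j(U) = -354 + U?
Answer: -1/13507675406 - I*√71867/53 ≈ -7.4032e-11 - 5.0581*I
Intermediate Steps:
b = -1/50173 (b = 1/(-50173) = -1/50173 ≈ -1.9931e-5)
b/269222 + √(-39759 - 247709)/j(248) = -1/50173/269222 + √(-39759 - 247709)/(-354 + 248) = -1/50173*1/269222 + √(-287468)/(-106) = -1/13507675406 + (2*I*√71867)*(-1/106) = -1/13507675406 - I*√71867/53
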